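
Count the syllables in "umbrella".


Word: "umbrella"
Syllable breakdown: um · brel · la
Counting: 3 parts
= 3 syllables


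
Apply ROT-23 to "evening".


Word: "evening"
Shift: 23
Each letter → (letter + shift) mod 26:
  'e' (4) + 23 = 1 → 'b'
  'v' (21) + 23 = 18 → 's'
  'e' (4) + 23 = 1 → 'b'
  'n' (13) + 23 = 10 → 'k'
  'i' (8) + 23 = 5 → 'f'
  'n' (13) + 23 = 10 → 'k'
  'g' (6) + 23 = 3 → 'd'
Result = "bsbkfkd"


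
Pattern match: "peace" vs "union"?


Pattern of "peace": [0, 1, 2, 3, 1]
Pattern of "union": [0, 1, 2, 3, 1]
Patterns match
Same pattern = Yes


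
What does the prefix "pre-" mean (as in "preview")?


Prefix: pre-
Example: preview = pre- + view
Meaning = before


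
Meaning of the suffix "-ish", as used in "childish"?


Suffix: -ish
As in: childish -> child + -ish
Meaning = somewhat / having the qualities of


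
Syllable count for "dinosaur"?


Word: "dinosaur"
Syllable breakdown: di-no-saur
Counting: 3 parts
= 3 syllables


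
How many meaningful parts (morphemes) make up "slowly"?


Word: "slowly"
Morphemes: slow | -ly
Each morpheme carries meaning
= 2 morphemes


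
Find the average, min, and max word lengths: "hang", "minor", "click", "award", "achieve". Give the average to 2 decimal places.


Lengths: "hang"=4, "minor"=5, "click"=5, "award"=5, "achieve"=7
Sum = 26, Count = 5
Average = 26/5 = 5.20
= avg=5.20, min=4, max=7


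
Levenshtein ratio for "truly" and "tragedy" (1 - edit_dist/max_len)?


Word 1: "truly" (length 5)
Word 2: "tragedy" (length 7)
One optimal edit sequence:
  1. keep 't'
  2. keep 'r'
  3. insert 'a'  (+1)
  4. insert 'g'  (+1)
  5. substitute 'u' -> 'e'  (+1)
  6. substitute 'l' -> 'd'  (+1)
  7. keep 'y'
Edit distance = 4
Max length = max(5, 7) = 7
Similarity = 1 - 4/7
= 0.4286


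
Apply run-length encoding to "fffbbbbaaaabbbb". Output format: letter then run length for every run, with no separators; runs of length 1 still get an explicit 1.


String: "fffbbbbaaaabbbb"
Scanning for consecutive runs:
  'f' x 3
  'b' x 4
  'a' x 4
  'b' x 4
RLE = "f3b4a4b4"


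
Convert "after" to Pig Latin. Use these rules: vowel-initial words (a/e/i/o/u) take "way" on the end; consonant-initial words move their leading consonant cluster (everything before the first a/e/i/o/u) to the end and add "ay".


Word: "after"
Starts with vowel → add 'way'
Pig Latin = "afterway"


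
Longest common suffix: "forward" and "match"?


Word 1: "forward"
Word 2: "match"
Comparing from end:
  Pos -1: 'd' != 'h' (stop)
LCS = "" (length 0)


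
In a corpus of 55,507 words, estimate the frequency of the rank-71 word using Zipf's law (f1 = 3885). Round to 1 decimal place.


Zipf's law: f(r) = f(1) / r
f(1) = 3885
f(71) = 3885 / 71
= 54.7 occurrences


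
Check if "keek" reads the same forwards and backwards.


Word: "keek"
Reversed: "keek"
Forward == Backward? keek == keek
Palindrome = Yes


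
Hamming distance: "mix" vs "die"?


Comparing character by character (same length = 3):
  Pos 0: 'm' vs 'd' !=
  Pos 1: 'i' vs 'i' =
  Pos 2: 'x' vs 'e' !=
Hamming distance = 2


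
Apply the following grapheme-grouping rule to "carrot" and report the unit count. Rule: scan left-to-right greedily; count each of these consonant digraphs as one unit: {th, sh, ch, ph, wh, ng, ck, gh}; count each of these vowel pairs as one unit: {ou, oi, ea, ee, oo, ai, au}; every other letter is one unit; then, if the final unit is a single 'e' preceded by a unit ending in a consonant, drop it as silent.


Word: "carrot" (6 letters)
Left-to-right scan:
  (1) 'c' (letter)
  (2) 'a' (letter)
  (3) 'r' (letter)
  (4) 'r' (letter)
  (5) 'o' (letter)
  (6) 't' (letter)
Units from scan: 6
Sound units = 6 units


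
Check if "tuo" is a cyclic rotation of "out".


Word: "out", Candidate: "tuo"
Method: check if candidate is substring of word+word
"outout" contains "tuo"? No
Is rotation = No


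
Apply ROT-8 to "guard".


Word: "guard"
Shift: 8
Each letter → (letter + shift) mod 26:
  'g' (6) + 8 = 14 → 'o'
  'u' (20) + 8 = 2 → 'c'
  'a' (0) + 8 = 8 → 'i'
  'r' (17) + 8 = 25 → 'z'
  'd' (3) + 8 = 11 → 'l'
Result = "ocizl"


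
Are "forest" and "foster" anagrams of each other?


Word 1: "forest" → sorted: eforst
Word 2: "foster" → sorted: eforst
Same letters? eforst == eforst
Anagram = Yes


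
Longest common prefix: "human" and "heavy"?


Word 1: "human"
Word 2: "heavy"
Comparing from start:
  Pos 0: 'h' == 'h'
  Pos 1: 'u' != 'e' (stop)
LCP = "h" (length 1)


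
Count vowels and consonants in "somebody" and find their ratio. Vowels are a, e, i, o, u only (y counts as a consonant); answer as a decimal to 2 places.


Word: "somebody"
Vowels (a,e,i,o,u): 3
Consonants: 5
Ratio = 3/5
= 0.60


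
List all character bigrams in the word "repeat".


Word: "repeat" (length 6)
Number of bigrams = 6 - 2 + 1 = 5
  Position 0: "re"
  Position 1: "ep"
  Position 2: "pe"
  Position 3: "ea"
  Position 4: "at"
Bigrams = "re", "ep", "pe", "ea", "at"


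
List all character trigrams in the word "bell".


Word: "bell" (length 4)
Number of trigrams = 4 - 3 + 1 = 2
  Position 0: "bel"
  Position 1: "ell"
Trigrams = "bel", "ell"


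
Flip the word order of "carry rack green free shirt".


Original: "carry rack green free shirt"
Words (1..n): carry | rack | green | free | shirt
Reversed (n..1): shirt | free | green | rack | carry
Result = "shirt free green rack carry"


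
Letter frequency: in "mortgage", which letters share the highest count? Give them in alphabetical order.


Word: "mortgage"
Letter counts:
  'a': 1
  'e': 1
  'g': 2
  'm': 1
  'o': 1
  'r': 1
  't': 1
Maximum count = 2
Most frequent = 'g' (2 times each)


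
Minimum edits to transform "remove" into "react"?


Word 1: "remove" (length 6)
Word 2: "react" (length 5)
One optimal edit sequence (insert/delete/substitute each cost 1):
  1. keep 'r'
  2. keep 'e'
  3. delete 'm'  (+1)
  4. substitute 'o' -> 'a'  (+1)
  5. substitute 'v' -> 'c'  (+1)
  6. substitute 'e' -> 't'  (+1)
Total edit operations: 4
Edit distance = 4


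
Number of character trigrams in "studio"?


Word: "studio" (length 6)
Number of 3-grams = length - 3 + 1 = 6 - 3 + 1
= 4


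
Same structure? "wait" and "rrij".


Pattern of "wait": [0, 1, 2, 3]
Pattern of "rrij": [0, 0, 1, 2]
Patterns do not match
Same pattern = No


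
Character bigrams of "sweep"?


Word: "sweep" (length 5)
Number of bigrams = 5 - 2 + 1 = 4
  Position 0: "sw"
  Position 1: "we"
  Position 2: "ee"
  Position 3: "ep"
Bigrams = "sw", "we", "ee", "ep"


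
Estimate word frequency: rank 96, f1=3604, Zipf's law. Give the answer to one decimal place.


Zipf's law: f(r) = f(1) / r
f(1) = 3604
f(96) = 3604 / 96
= 37.5 occurrences


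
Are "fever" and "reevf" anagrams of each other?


Word 1: "fever" → sorted: eefrv
Word 2: "reevf" → sorted: eefrv
Same letters? eefrv == eefrv
Anagram = Yes


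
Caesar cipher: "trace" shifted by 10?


Word: "trace"
Shift: 10
Each letter → (letter + shift) mod 26:
  't' (19) + 10 = 3 → 'd'
  'r' (17) + 10 = 1 → 'b'
  'a' (0) + 10 = 10 → 'k'
  'c' (2) + 10 = 12 → 'm'
  'e' (4) + 10 = 14 → 'o'
Result = "dbkmo"


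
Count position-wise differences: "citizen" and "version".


Comparing character by character (same length = 7):
  Pos 0: 'c' vs 'v' !=
  Pos 1: 'i' vs 'e' !=
  Pos 2: 't' vs 'r' !=
  Pos 3: 'i' vs 's' !=
  Pos 4: 'z' vs 'i' !=
  Pos 5: 'e' vs 'o' !=
  Pos 6: 'n' vs 'n' =
Hamming distance = 6


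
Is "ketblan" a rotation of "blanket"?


Word: "blanket", Candidate: "ketblan"
Method: check if candidate is substring of word+word
"blanketblanket" contains "ketblan"? Yes
Is rotation = Yes


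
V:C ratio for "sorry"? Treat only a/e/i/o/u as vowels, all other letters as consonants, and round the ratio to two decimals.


Word: "sorry"
Vowels (a,e,i,o,u): 1
Consonants: 4
Ratio = 1/4
= 0.25


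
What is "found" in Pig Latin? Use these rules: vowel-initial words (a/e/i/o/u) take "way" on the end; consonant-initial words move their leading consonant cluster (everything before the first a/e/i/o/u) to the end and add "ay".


Word: "found"
Starts with consonant(s) → move to end, add 'ay'
Consonant cluster: "f"
Pig Latin = "oundfay"


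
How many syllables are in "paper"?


Word: "paper"
Syllable breakdown: pa / per
Counting: 2 parts
= 2 syllables


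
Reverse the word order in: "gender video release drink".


Original: "gender video release drink"
Words (1..n): gender | video | release | drink
Reversed (n..1): drink | release | video | gender
Result = "drink release video gender"


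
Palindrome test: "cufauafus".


Word: "cufauafus"
Reversed: "sufauafuc"
Forward == Backward? cufauafus != sufauafuc
Palindrome = No


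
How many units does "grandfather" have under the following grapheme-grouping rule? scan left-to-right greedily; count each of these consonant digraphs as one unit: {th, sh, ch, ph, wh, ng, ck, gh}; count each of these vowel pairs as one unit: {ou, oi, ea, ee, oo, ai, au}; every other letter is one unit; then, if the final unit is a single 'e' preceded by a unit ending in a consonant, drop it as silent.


Word: "grandfather" (11 letters)
Left-to-right scan:
  (1) 'g' (letter)
  (2) 'r' (letter)
  (3) 'a' (letter)
  (4) 'n' (letter)
  (5) 'd' (letter)
  (6) 'f' (letter)
  (7) 'a' (letter)
  (8) 'th' (digraph)
  (9) 'e' (letter)
  (10) 'r' (letter)
Units from scan: 10
Sound units = 10 units


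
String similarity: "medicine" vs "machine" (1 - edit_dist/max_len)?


Word 1: "medicine" (length 8)
Word 2: "machine" (length 7)
One optimal edit sequence:
  1. keep 'm'
  2. delete 'e'  (+1)
  3. substitute 'd' -> 'a'  (+1)
  4. substitute 'i' -> 'c'  (+1)
  5. substitute 'c' -> 'h'  (+1)
  6. keep 'i'
  7. keep 'n'
  8. keep 'e'
Edit distance = 4
Max length = max(8, 7) = 8
Similarity = 1 - 4/8
= 0.5000


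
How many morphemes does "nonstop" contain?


Word: "nonstop"
Morphemes: non- / stop
Each morpheme carries meaning
= 2 morphemes


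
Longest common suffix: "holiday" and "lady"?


Word 1: "holiday"
Word 2: "lady"
Comparing from end:
  Pos -1: 'y' == 'y'
  Pos -2: 'a' != 'd' (stop)
LCS = "y" (length 1)


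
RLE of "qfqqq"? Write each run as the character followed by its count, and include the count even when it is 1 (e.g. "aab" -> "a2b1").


String: "qfqqq"
Scanning for consecutive runs:
  'q' x 1
  'f' x 1
  'q' x 3
RLE = "q1f1q3"


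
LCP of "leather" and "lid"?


Word 1: "leather"
Word 2: "lid"
Comparing from start:
  Pos 0: 'l' == 'l'
  Pos 1: 'e' != 'i' (stop)
LCP = "l" (length 1)


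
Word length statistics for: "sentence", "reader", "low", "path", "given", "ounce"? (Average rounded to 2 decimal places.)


Lengths: "sentence"=8, "reader"=6, "low"=3, "path"=4, "given"=5, "ounce"=5
Sum = 31, Count = 6
Average = 31/6 = 5.17
= avg=5.17, min=3, max=8


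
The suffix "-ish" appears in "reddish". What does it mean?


Suffix: -ish
Example: reddish = red + -ish, with a spelling change
Meaning = somewhat / having the qualities of


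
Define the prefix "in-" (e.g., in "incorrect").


Prefix: in-
Example: incorrect = in- + correct
Meaning = not / into


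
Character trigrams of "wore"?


Word: "wore" (length 4)
Number of trigrams = 4 - 3 + 1 = 2
  Position 0: "wor"
  Position 1: "ore"
Trigrams = "wor", "ore"


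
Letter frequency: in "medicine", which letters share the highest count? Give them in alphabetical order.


Word: "medicine"
Letter counts:
  'c': 1
  'd': 1
  'e': 2
  'i': 2
  'm': 1
  'n': 1
Maximum count = 2
Most frequent = 'e', 'i' (2 times each)


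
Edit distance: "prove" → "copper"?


Word 1: "prove" (length 5)
Word 2: "copper" (length 6)
One optimal edit sequence (insert/delete/substitute each cost 1):
  1. substitute 'p' -> 'c'  (+1)
  2. substitute 'r' -> 'o'  (+1)
  3. substitute 'o' -> 'p'  (+1)
  4. substitute 'v' -> 'p'  (+1)
  5. keep 'e'
  6. insert 'r'  (+1)
Total edit operations: 5
Edit distance = 5


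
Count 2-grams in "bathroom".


Word: "bathroom" (length 8)
Number of 2-grams = length - 2 + 1 = 8 - 2 + 1
= 7


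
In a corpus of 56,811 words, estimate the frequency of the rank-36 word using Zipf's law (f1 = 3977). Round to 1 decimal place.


Zipf's law: f(r) = f(1) / r
f(1) = 3977
f(36) = 3977 / 36
= 110.5 occurrences


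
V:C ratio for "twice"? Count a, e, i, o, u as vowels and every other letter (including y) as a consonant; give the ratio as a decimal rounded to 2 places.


Word: "twice"
Vowels (a,e,i,o,u): 2
Consonants: 3
Ratio = 2/3
= 0.67


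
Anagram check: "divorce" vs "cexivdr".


Word 1: "divorce" → sorted: cdeiorv
Word 2: "cexivdr" → sorted: cdeirvx
Same letters? cdeiorv != cdeirvx
Anagram = No


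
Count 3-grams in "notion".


Word: "notion" (length 6)
Number of 3-grams = length - 3 + 1 = 6 - 3 + 1
= 4


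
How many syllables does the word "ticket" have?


Word: "ticket"
Syllable breakdown: tick / et
Counting: 2 parts
= 2 syllables


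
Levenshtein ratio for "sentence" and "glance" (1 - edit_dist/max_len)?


Word 1: "sentence" (length 8)
Word 2: "glance" (length 6)
One optimal edit sequence:
  1. delete 's'  (+1)
  2. delete 'e'  (+1)
  3. substitute 'n' -> 'g'  (+1)
  4. substitute 't' -> 'l'  (+1)
  5. substitute 'e' -> 'a'  (+1)
  6. keep 'n'
  7. keep 'c'
  8. keep 'e'
Edit distance = 5
Max length = max(8, 6) = 8
Similarity = 1 - 5/8
= 0.3750


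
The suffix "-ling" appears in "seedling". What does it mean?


Suffix: -ling
Example: seedling (seed + -ling)
Meaning = small / young


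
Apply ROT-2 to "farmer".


Word: "farmer"
Shift: 2
Each letter → (letter + shift) mod 26:
  'f' (5) + 2 = 7 → 'h'
  'a' (0) + 2 = 2 → 'c'
  'r' (17) + 2 = 19 → 't'
  'm' (12) + 2 = 14 → 'o'
  'e' (4) + 2 = 6 → 'g'
  'r' (17) + 2 = 19 → 't'
Result = "hctogt"


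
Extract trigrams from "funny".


Word: "funny" (length 5)
Number of trigrams = 5 - 3 + 1 = 3
  Position 0: "fun"
  Position 1: "unn"
  Position 2: "nny"
Trigrams = "fun", "unn", "nny"


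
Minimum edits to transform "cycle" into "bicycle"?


Word 1: "cycle" (length 5)
Word 2: "bicycle" (length 7)
One optimal edit sequence (insert/delete/substitute each cost 1):
  1. insert 'b'  (+1)
  2. insert 'i'  (+1)
  3. keep 'c'
  4. keep 'y'
  5. keep 'c'
  6. keep 'l'
  7. keep 'e'
Total edit operations: 2
Edit distance = 2


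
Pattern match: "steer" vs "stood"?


Pattern of "steer": [0, 1, 2, 2, 3]
Pattern of "stood": [0, 1, 2, 2, 3]
Patterns match
Same pattern = Yes


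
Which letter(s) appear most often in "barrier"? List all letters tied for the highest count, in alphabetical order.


Word: "barrier"
Letter counts:
  'a': 1
  'b': 1
  'e': 1
  'i': 1
  'r': 3
Maximum count = 3
Most frequent = 'r' (3 times each)


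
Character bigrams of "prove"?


Word: "prove" (length 5)
Number of bigrams = 5 - 2 + 1 = 4
  Position 0: "pr"
  Position 1: "ro"
  Position 2: "ov"
  Position 3: "ve"
Bigrams = "pr", "ro", "ov", "ve"


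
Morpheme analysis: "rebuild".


Word: "rebuild"
Morphemes: re- | build
Each morpheme carries meaning
= 2 morphemes


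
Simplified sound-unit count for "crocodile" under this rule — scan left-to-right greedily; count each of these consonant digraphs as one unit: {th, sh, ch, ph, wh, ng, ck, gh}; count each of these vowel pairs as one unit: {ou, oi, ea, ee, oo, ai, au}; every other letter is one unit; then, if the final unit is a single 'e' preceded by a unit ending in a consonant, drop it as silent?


Word: "crocodile" (9 letters)
Left-to-right scan:
  1. 'c' (letter)
  2. 'r' (letter)
  3. 'o' (letter)
  4. 'c' (letter)
  5. 'o' (letter)
  6. 'd' (letter)
  7. 'i' (letter)
  8. 'l' (letter)
  9. 'e' (letter)
Units from scan: 9
Final unit is 'e' after a consonant -> drop as silent (-1)
Sound units = 8 units


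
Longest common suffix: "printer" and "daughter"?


Word 1: "printer"
Word 2: "daughter"
Comparing from end:
  Pos -1: 'r' == 'r'
  Pos -2: 'e' == 'e'
  Pos -3: 't' == 't'
  Pos -4: 'n' != 'h' (stop)
LCS = "ter" (length 3)


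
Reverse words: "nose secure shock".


Original: "nose secure shock"
Words (1..n): nose | secure | shock
Reversed (n..1): shock | secure | nose
Result = "shock secure nose"


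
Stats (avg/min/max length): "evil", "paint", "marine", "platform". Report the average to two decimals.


Lengths: "evil"=4, "paint"=5, "marine"=6, "platform"=8
Sum = 23, Count = 4
Average = 23/4 = 5.75
= avg=5.75, min=4, max=8


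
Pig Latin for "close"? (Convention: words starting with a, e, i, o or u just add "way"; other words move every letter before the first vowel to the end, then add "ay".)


Word: "close"
Starts with consonant(s) → move to end, add 'ay'
Consonant cluster: "cl"
Pig Latin = "oseclay"


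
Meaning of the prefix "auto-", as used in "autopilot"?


Prefix: auto-
Example: autopilot = auto- + pilot
Meaning = self


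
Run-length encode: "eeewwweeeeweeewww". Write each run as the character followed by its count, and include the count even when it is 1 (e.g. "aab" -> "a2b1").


String: "eeewwweeeeweeewww"
Scanning for consecutive runs:
  'e' x 3
  'w' x 3
  'e' x 4
  'w' x 1
  'e' x 3
  'w' x 3
RLE = "e3w3e4w1e3w3"


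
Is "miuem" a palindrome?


Word: "miuem"
Reversed: "meuim"
Forward == Backward? miuem != meuim
Palindrome = No


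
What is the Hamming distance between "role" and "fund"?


Comparing character by character (same length = 4):
  Pos 0: 'r' vs 'f' !=
  Pos 1: 'o' vs 'u' !=
  Pos 2: 'l' vs 'n' !=
  Pos 3: 'e' vs 'd' !=
Hamming distance = 4


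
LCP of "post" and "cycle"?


Word 1: "post"
Word 2: "cycle"
Comparing from start:
  Pos 0: 'p' != 'c' (stop)
LCP = "" (length 0)


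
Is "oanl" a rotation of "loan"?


Word: "loan", Candidate: "oanl"
Method: check if candidate is substring of word+word
"loanloan" contains "oanl"? Yes
Is rotation = Yes


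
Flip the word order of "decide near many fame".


Original: "decide near many fame"
Words (1..n): decide | near | many | fame
Reversed (n..1): fame | many | near | decide
Result = "fame many near decide"


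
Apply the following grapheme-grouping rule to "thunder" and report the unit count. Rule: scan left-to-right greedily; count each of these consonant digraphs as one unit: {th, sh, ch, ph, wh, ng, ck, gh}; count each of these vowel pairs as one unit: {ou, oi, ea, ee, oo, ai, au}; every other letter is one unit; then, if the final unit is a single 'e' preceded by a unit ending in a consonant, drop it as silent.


Word: "thunder" (7 letters)
Left-to-right scan:
  [1] 'th' (digraph)
  [2] 'u' (letter)
  [3] 'n' (letter)
  [4] 'd' (letter)
  [5] 'e' (letter)
  [6] 'r' (letter)
Units from scan: 6
Sound units = 6 units


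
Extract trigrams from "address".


Word: "address" (length 7)
Number of trigrams = 7 - 3 + 1 = 5
  Position 0: "add"
  Position 1: "ddr"
  Position 2: "dre"
  Position 3: "res"
  Position 4: "ess"
Trigrams = "add", "ddr", "dre", "res", "ess"


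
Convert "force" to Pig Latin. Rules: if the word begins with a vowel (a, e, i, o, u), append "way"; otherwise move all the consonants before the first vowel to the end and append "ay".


Word: "force"
Starts with consonant(s) → move to end, add 'ay'
Consonant cluster: "f"
Pig Latin = "orcefay"


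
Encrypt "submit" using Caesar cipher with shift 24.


Word: "submit"
Shift: 24
Each letter → (letter + shift) mod 26:
  's' (18) + 24 = 16 → 'q'
  'u' (20) + 24 = 18 → 's'
  'b' (1) + 24 = 25 → 'z'
  'm' (12) + 24 = 10 → 'k'
  'i' (8) + 24 = 6 → 'g'
  't' (19) + 24 = 17 → 'r'
Result = "qszkgr"


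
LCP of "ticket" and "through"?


Word 1: "ticket"
Word 2: "through"
Comparing from start:
  Pos 0: 't' == 't'
  Pos 1: 'i' != 'h' (stop)
LCP = "t" (length 1)


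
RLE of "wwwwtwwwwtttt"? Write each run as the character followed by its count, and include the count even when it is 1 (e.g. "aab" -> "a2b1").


String: "wwwwtwwwwtttt"
Scanning for consecutive runs:
  'w' x 4
  't' x 1
  'w' x 4
  't' x 4
RLE = "w4t1w4t4"


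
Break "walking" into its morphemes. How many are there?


Word: "walking"
Morphemes: walk + -ing
Each morpheme carries meaning
= 2 morphemes


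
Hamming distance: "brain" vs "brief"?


Comparing character by character (same length = 5):
  Pos 0: 'b' vs 'b' =
  Pos 1: 'r' vs 'r' =
  Pos 2: 'a' vs 'i' !=
  Pos 3: 'i' vs 'e' !=
  Pos 4: 'n' vs 'f' !=
Hamming distance = 3


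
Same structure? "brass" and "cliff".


Pattern of "brass": [0, 1, 2, 3, 3]
Pattern of "cliff": [0, 1, 2, 3, 3]
Patterns match
Same pattern = Yes


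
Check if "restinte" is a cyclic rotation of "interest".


Word: "interest", Candidate: "restinte"
Method: check if candidate is substring of word+word
"interestinterest" contains "restinte"? Yes
Is rotation = Yes


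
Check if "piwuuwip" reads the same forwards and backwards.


Word: "piwuuwip"
Reversed: "piwuuwip"
Forward == Backward? piwuuwip == piwuuwip
Palindrome = Yes


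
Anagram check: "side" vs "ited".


Word 1: "side" → sorted: deis
Word 2: "ited" → sorted: deit
Same letters? deis != deit
Anagram = No


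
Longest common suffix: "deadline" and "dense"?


Word 1: "deadline"
Word 2: "dense"
Comparing from end:
  Pos -1: 'e' == 'e'
  Pos -2: 'n' != 's' (stop)
LCS = "e" (length 1)


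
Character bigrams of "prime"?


Word: "prime" (length 5)
Number of bigrams = 5 - 2 + 1 = 4
  Position 0: "pr"
  Position 1: "ri"
  Position 2: "im"
  Position 3: "me"
Bigrams = "pr", "ri", "im", "me"


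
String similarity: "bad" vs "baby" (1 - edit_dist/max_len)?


Word 1: "bad" (length 3)
Word 2: "baby" (length 4)
One optimal edit sequence:
  1. keep 'b'
  2. keep 'a'
  3. insert 'b'  (+1)
  4. substitute 'd' -> 'y'  (+1)
Edit distance = 2
Max length = max(3, 4) = 4
Similarity = 1 - 2/4
= 0.5000


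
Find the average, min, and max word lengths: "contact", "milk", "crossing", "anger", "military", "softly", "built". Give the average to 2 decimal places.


Lengths: "contact"=7, "milk"=4, "crossing"=8, "anger"=5, "military"=8, "softly"=6, "built"=5
Sum = 43, Count = 7
Average = 43/7 = 6.14
= avg=6.14, min=4, max=8


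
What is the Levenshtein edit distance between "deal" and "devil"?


Word 1: "deal" (length 4)
Word 2: "devil" (length 5)
One optimal edit sequence (insert/delete/substitute each cost 1):
  1. keep 'd'
  2. keep 'e'
  3. insert 'v'  (+1)
  4. substitute 'a' -> 'i'  (+1)
  5. keep 'l'
Total edit operations: 2
Edit distance = 2


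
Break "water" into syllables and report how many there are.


Word: "water"
Syllable breakdown: wa · ter
Counting: 2 parts
= 2 syllables


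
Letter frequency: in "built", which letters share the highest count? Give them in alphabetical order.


Word: "built"
Letter counts:
  'b': 1
  'i': 1
  'l': 1
  't': 1
  'u': 1
Maximum count = 1
Most frequent = 'b', 'i', 'l', 't', 'u' (1 time each)


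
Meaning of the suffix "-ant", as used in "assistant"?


Suffix: -ant
As in: assistant -> assist + -ant
Meaning = one who / that which


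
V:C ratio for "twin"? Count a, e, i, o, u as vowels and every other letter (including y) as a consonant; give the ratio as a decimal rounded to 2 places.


Word: "twin"
Vowels (a,e,i,o,u): 1
Consonants: 3
Ratio = 1/3
= 0.33


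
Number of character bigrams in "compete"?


Word: "compete" (length 7)
Number of 2-grams = length - 2 + 1 = 7 - 2 + 1
= 6


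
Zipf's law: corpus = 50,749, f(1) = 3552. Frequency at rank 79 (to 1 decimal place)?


Zipf's law: f(r) = f(1) / r
f(1) = 3552
f(79) = 3552 / 79
= 45.0 occurrences


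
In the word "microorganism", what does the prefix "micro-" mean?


Prefix: micro-
Example: microorganism = micro- + organism
Meaning = small


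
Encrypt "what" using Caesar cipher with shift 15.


Word: "what"
Shift: 15
Each letter → (letter + shift) mod 26:
  'w' (22) + 15 = 11 → 'l'
  'h' (7) + 15 = 22 → 'w'
  'a' (0) + 15 = 15 → 'p'
  't' (19) + 15 = 8 → 'i'
Result = "lwpi"


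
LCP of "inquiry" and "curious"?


Word 1: "inquiry"
Word 2: "curious"
Comparing from start:
  Pos 0: 'i' != 'c' (stop)
LCP = "" (length 0)


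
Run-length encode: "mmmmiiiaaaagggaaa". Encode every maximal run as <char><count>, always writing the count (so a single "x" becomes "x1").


String: "mmmmiiiaaaagggaaa"
Scanning for consecutive runs:
  'm' x 4
  'i' x 3
  'a' x 4
  'g' x 3
  'a' x 3
RLE = "m4i3a4g3a3"


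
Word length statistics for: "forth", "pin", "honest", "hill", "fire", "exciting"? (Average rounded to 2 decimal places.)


Lengths: "forth"=5, "pin"=3, "honest"=6, "hill"=4, "fire"=4, "exciting"=8
Sum = 30, Count = 6
Average = 30/6 = 5.00
= avg=5.00, min=3, max=8


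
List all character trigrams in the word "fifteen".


Word: "fifteen" (length 7)
Number of trigrams = 7 - 3 + 1 = 5
  Position 0: "fif"
  Position 1: "ift"
  Position 2: "fte"
  Position 3: "tee"
  Position 4: "een"
Trigrams = "fif", "ift", "fte", "tee", "een"


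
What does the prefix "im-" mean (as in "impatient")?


Prefix: im-
As in: impatient -> im- + patient
Meaning = not / into


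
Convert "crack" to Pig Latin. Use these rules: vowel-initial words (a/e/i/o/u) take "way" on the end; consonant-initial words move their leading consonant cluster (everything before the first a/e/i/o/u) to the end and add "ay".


Word: "crack"
Starts with consonant(s) → move to end, add 'ay'
Consonant cluster: "cr"
Pig Latin = "ackcray"


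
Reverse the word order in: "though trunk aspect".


Original: "though trunk aspect"
Words (1..n): though | trunk | aspect
Reversed (n..1): aspect | trunk | though
Result = "aspect trunk though"


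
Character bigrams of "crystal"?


Word: "crystal" (length 7)
Number of bigrams = 7 - 2 + 1 = 6
  Position 0: "cr"
  Position 1: "ry"
  Position 2: "ys"
  Position 3: "st"
  Position 4: "ta"
  Position 5: "al"
Bigrams = "cr", "ry", "ys", "st", "ta", "al"


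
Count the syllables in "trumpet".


Word: "trumpet"
Syllable breakdown: trum | pet
Counting: 2 parts
= 2 syllables


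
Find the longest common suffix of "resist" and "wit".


Word 1: "resist"
Word 2: "wit"
Comparing from end:
  Pos -1: 't' == 't'
  Pos -2: 's' != 'i' (stop)
LCS = "t" (length 1)


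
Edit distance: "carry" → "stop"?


Word 1: "carry" (length 5)
Word 2: "stop" (length 4)
One optimal edit sequence (insert/delete/substitute each cost 1):
  1. delete 'c'  (+1)
  2. substitute 'a' -> 's'  (+1)
  3. substitute 'r' -> 't'  (+1)
  4. substitute 'r' -> 'o'  (+1)
  5. substitute 'y' -> 'p'  (+1)
Total edit operations: 5
Edit distance = 5


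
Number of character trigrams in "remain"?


Word: "remain" (length 6)
Number of 3-grams = length - 3 + 1 = 6 - 3 + 1
= 4


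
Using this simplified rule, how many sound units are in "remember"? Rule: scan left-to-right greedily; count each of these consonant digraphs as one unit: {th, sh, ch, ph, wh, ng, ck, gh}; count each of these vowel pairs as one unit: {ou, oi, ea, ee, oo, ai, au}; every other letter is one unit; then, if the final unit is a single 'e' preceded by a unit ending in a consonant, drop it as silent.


Word: "remember" (8 letters)
Left-to-right scan:
  1. 'r' (letter)
  2. 'e' (letter)
  3. 'm' (letter)
  4. 'e' (letter)
  5. 'm' (letter)
  6. 'b' (letter)
  7. 'e' (letter)
  8. 'r' (letter)
Units from scan: 8
Sound units = 8 units


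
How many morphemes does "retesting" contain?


Word: "retesting"
Morphemes: re- | test | -ing
Each morpheme carries meaning
= 3 morphemes


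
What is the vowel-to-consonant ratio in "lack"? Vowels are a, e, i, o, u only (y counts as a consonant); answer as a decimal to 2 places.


Word: "lack"
Vowels (a,e,i,o,u): 1
Consonants: 3
Ratio = 1/3
= 0.33


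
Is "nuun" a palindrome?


Word: "nuun"
Reversed: "nuun"
Forward == Backward? nuun == nuun
Palindrome = Yes


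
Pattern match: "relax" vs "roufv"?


Pattern of "relax": [0, 1, 2, 3, 4]
Pattern of "roufv": [0, 1, 2, 3, 4]
Patterns match
Same pattern = Yes


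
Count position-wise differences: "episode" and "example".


Comparing character by character (same length = 7):
  Pos 0: 'e' vs 'e' =
  Pos 1: 'p' vs 'x' !=
  Pos 2: 'i' vs 'a' !=
  Pos 3: 's' vs 'm' !=
  Pos 4: 'o' vs 'p' !=
  Pos 5: 'd' vs 'l' !=
  Pos 6: 'e' vs 'e' =
Hamming distance = 5


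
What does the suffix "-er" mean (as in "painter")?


Suffix: -er
Example: painter (paint + -er)
Meaning = one who / more


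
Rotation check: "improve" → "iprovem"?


Word: "improve", Candidate: "iprovem"
Method: check if candidate is substring of word+word
"improveimprove" contains "iprovem"? No
Is rotation = No


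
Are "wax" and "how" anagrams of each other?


Word 1: "wax" → sorted: awx
Word 2: "how" → sorted: how
Same letters? awx != how
Anagram = No


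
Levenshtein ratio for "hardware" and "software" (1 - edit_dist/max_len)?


Word 1: "hardware" (length 8)
Word 2: "software" (length 8)
One optimal edit sequence:
  1. substitute 'h' -> 's'  (+1)
  2. substitute 'a' -> 'o'  (+1)
  3. substitute 'r' -> 'f'  (+1)
  4. substitute 'd' -> 't'  (+1)
  5. keep 'w'
  6. keep 'a'
  7. keep 'r'
  8. keep 'e'
Edit distance = 4
Max length = max(8, 8) = 8
Similarity = 1 - 4/8
= 0.5000


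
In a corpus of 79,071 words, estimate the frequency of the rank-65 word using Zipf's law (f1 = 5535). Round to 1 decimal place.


Zipf's law: f(r) = f(1) / r
f(1) = 5535
f(65) = 5535 / 65
= 85.2 occurrences


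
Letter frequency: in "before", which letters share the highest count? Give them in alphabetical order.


Word: "before"
Letter counts:
  'b': 1
  'e': 2
  'f': 1
  'o': 1
  'r': 1
Maximum count = 2
Most frequent = 'e' (2 times each)


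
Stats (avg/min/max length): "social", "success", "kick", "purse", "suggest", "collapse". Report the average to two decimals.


Lengths: "social"=6, "success"=7, "kick"=4, "purse"=5, "suggest"=7, "collapse"=8
Sum = 37, Count = 6
Average = 37/6 = 6.17
= avg=6.17, min=4, max=8


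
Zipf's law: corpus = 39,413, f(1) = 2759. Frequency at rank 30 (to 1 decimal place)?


Zipf's law: f(r) = f(1) / r
f(1) = 2759
f(30) = 2759 / 30
= 92.0 occurrences


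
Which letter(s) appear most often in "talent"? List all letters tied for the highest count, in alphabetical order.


Word: "talent"
Letter counts:
  'a': 1
  'e': 1
  'l': 1
  'n': 1
  't': 2
Maximum count = 2
Most frequent = 't' (2 times each)


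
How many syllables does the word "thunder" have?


Word: "thunder"
Syllable breakdown: thun-der
Counting: 2 parts
= 2 syllables


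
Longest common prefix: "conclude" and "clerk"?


Word 1: "conclude"
Word 2: "clerk"
Comparing from start:
  Pos 0: 'c' == 'c'
  Pos 1: 'o' != 'l' (stop)
LCP = "c" (length 1)


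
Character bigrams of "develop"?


Word: "develop" (length 7)
Number of bigrams = 7 - 2 + 1 = 6
  Position 0: "de"
  Position 1: "ev"
  Position 2: "ve"
  Position 3: "el"
  Position 4: "lo"
  Position 5: "op"
Bigrams = "de", "ev", "ve", "el", "lo", "op"


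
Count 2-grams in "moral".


Word: "moral" (length 5)
Number of 2-grams = length - 2 + 1 = 5 - 2 + 1
= 4


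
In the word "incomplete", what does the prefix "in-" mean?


Prefix: in-
Example: incomplete = in- + complete
Meaning = not / into


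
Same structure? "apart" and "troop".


Pattern of "apart": [0, 1, 0, 2, 3]
Pattern of "troop": [0, 1, 2, 2, 3]
Patterns do not match
Same pattern = No


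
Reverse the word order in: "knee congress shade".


Original: "knee congress shade"
Words (1..n): knee | congress | shade
Reversed (n..1): shade | congress | knee
Result = "shade congress knee"


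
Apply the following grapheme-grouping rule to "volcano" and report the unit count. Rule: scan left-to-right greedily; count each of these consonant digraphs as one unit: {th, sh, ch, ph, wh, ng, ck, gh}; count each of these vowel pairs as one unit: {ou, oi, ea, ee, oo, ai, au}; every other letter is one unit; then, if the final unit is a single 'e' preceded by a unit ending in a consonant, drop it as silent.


Word: "volcano" (7 letters)
Left-to-right scan:
  [1] 'v' (letter)
  [2] 'o' (letter)
  [3] 'l' (letter)
  [4] 'c' (letter)
  [5] 'a' (letter)
  [6] 'n' (letter)
  [7] 'o' (letter)
Units from scan: 7
Sound units = 7 units


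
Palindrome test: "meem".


Word: "meem"
Reversed: "meem"
Forward == Backward? meem == meem
Palindrome = Yes


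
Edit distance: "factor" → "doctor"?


Word 1: "factor" (length 6)
Word 2: "doctor" (length 6)
One optimal edit sequence (insert/delete/substitute each cost 1):
  1. substitute 'f' -> 'd'  (+1)
  2. substitute 'a' -> 'o'  (+1)
  3. keep 'c'
  4. keep 't'
  5. keep 'o'
  6. keep 'r'
Total edit operations: 2
Edit distance = 2


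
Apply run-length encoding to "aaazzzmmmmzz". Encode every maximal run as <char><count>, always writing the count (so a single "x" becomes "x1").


String: "aaazzzmmmmzz"
Scanning for consecutive runs:
  'a' x 3
  'z' x 3
  'm' x 4
  'z' x 2
RLE = "a3z3m4z2"


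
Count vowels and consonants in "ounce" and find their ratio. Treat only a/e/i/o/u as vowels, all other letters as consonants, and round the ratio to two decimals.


Word: "ounce"
Vowels (a,e,i,o,u): 3
Consonants: 2
Ratio = 3/2
= 1.50


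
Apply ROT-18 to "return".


Word: "return"
Shift: 18
Each letter → (letter + shift) mod 26:
  'r' (17) + 18 = 9 → 'j'
  'e' (4) + 18 = 22 → 'w'
  't' (19) + 18 = 11 → 'l'
  'u' (20) + 18 = 12 → 'm'
  'r' (17) + 18 = 9 → 'j'
  'n' (13) + 18 = 5 → 'f'
Result = "jwlmjf"


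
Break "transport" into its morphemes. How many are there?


Word: "transport"
Morphemes: trans- / port
Each morpheme carries meaning
= 2 morphemes


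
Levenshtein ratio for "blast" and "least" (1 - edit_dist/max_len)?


Word 1: "blast" (length 5)
Word 2: "least" (length 5)
One optimal edit sequence:
  1. substitute 'b' -> 'l'  (+1)
  2. substitute 'l' -> 'e'  (+1)
  3. keep 'a'
  4. keep 's'
  5. keep 't'
Edit distance = 2
Max length = max(5, 5) = 5
Similarity = 1 - 2/5
= 0.6000


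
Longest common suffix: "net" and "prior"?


Word 1: "net"
Word 2: "prior"
Comparing from end:
  Pos -1: 't' != 'r' (stop)
LCS = "" (length 0)


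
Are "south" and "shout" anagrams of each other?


Word 1: "south" → sorted: hostu
Word 2: "shout" → sorted: hostu
Same letters? hostu == hostu
Anagram = Yes


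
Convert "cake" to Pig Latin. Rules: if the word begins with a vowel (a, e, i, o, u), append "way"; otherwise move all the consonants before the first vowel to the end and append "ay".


Word: "cake"
Starts with consonant(s) → move to end, add 'ay'
Consonant cluster: "c"
Pig Latin = "akecay"


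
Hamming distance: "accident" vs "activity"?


Comparing character by character (same length = 8):
  Pos 0: 'a' vs 'a' =
  Pos 1: 'c' vs 'c' =
  Pos 2: 'c' vs 't' !=
  Pos 3: 'i' vs 'i' =
  Pos 4: 'd' vs 'v' !=
  Pos 5: 'e' vs 'i' !=
  Pos 6: 'n' vs 't' !=
  Pos 7: 't' vs 'y' !=
Hamming distance = 5


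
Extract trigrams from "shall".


Word: "shall" (length 5)
Number of trigrams = 5 - 3 + 1 = 3
  Position 0: "sha"
  Position 1: "hal"
  Position 2: "all"
Trigrams = "sha", "hal", "all"


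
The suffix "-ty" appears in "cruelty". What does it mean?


Suffix: -ty
As in: cruelty -> cruel + -ty
Meaning = quality of


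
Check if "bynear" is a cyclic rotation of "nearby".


Word: "nearby", Candidate: "bynear"
Method: check if candidate is substring of word+word
"nearbynearby" contains "bynear"? Yes
Is rotation = Yes


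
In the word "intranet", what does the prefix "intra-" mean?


Prefix: intra-
As in: intranet -> intra- + net
Meaning = within


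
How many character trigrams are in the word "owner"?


Word: "owner" (length 5)
Number of 3-grams = length - 3 + 1 = 5 - 3 + 1
= 3


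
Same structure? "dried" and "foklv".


Pattern of "dried": [0, 1, 2, 3, 0]
Pattern of "foklv": [0, 1, 2, 3, 4]
Patterns do not match
Same pattern = No


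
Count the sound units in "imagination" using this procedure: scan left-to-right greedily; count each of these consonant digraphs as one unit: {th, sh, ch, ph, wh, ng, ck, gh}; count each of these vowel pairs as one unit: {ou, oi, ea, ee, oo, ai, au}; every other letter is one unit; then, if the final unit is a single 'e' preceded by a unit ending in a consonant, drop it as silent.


Word: "imagination" (11 letters)
Left-to-right scan:
  (1) 'i' (letter)
  (2) 'm' (letter)
  (3) 'a' (letter)
  (4) 'g' (letter)
  (5) 'i' (letter)
  (6) 'n' (letter)
  (7) 'a' (letter)
  (8) 't' (letter)
  (9) 'i' (letter)
  (10) 'o' (letter)
  (11) 'n' (letter)
Units from scan: 11
Sound units = 11 units


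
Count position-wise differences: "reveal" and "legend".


Comparing character by character (same length = 6):
  Pos 0: 'r' vs 'l' !=
  Pos 1: 'e' vs 'e' =
  Pos 2: 'v' vs 'g' !=
  Pos 3: 'e' vs 'e' =
  Pos 4: 'a' vs 'n' !=
  Pos 5: 'l' vs 'd' !=
Hamming distance = 4


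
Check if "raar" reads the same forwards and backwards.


Word: "raar"
Reversed: "raar"
Forward == Backward? raar == raar
Palindrome = Yes


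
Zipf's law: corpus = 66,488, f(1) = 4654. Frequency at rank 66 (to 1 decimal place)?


Zipf's law: f(r) = f(1) / r
f(1) = 4654
f(66) = 4654 / 66
= 70.5 occurrences


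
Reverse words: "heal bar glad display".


Original: "heal bar glad display"
Words (1..n): heal | bar | glad | display
Reversed (n..1): display | glad | bar | heal
Result = "display glad bar heal"


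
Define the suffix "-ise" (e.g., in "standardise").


Suffix: -ise
As in: standardise -> standard + -ise
Meaning = to make


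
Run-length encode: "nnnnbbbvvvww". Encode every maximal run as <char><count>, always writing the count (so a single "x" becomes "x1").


String: "nnnnbbbvvvww"
Scanning for consecutive runs:
  'n' x 4
  'b' x 3
  'v' x 3
  'w' x 2
RLE = "n4b3v3w2"


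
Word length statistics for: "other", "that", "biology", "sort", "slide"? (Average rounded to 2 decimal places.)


Lengths: "other"=5, "that"=4, "biology"=7, "sort"=4, "slide"=5
Sum = 25, Count = 5
Average = 25/5 = 5.00
= avg=5.00, min=4, max=7


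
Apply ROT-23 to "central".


Word: "central"
Shift: 23
Each letter → (letter + shift) mod 26:
  'c' (2) + 23 = 25 → 'z'
  'e' (4) + 23 = 1 → 'b'
  'n' (13) + 23 = 10 → 'k'
  't' (19) + 23 = 16 → 'q'
  'r' (17) + 23 = 14 → 'o'
  'a' (0) + 23 = 23 → 'x'
  'l' (11) + 23 = 8 → 'i'
Result = "zbkqoxi"


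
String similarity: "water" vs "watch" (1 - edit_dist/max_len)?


Word 1: "water" (length 5)
Word 2: "watch" (length 5)
One optimal edit sequence:
  1. keep 'w'
  2. keep 'a'
  3. keep 't'
  4. substitute 'e' -> 'c'  (+1)
  5. substitute 'r' -> 'h'  (+1)
Edit distance = 2
Max length = max(5, 5) = 5
Similarity = 1 - 2/5
= 0.6000


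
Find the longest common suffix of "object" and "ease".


Word 1: "object"
Word 2: "ease"
Comparing from end:
  Pos -1: 't' != 'e' (stop)
LCS = "" (length 0)


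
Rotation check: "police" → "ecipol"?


Word: "police", Candidate: "ecipol"
Method: check if candidate is substring of word+word
"policepolice" contains "ecipol"? No
Is rotation = No


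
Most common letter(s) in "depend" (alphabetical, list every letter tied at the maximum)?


Word: "depend"
Letter counts:
  'd': 2
  'e': 2
  'n': 1
  'p': 1
Maximum count = 2
Most frequent = 'd', 'e' (2 times each)


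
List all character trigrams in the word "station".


Word: "station" (length 7)
Number of trigrams = 7 - 3 + 1 = 5
  Position 0: "sta"
  Position 1: "tat"
  Position 2: "ati"
  Position 3: "tio"
  Position 4: "ion"
Trigrams = "sta", "tat", "ati", "tio", "ion"
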